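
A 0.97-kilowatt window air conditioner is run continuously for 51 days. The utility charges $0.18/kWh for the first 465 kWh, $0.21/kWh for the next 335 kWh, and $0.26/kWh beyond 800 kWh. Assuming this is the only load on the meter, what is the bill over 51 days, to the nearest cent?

$254.74

Runtime = 24 h × 51 = 1224 h
Energy = 0.97 kW × 1224 h = 1187.28 kWh
Tier 1 (0–465 kWh): 465 × $0.18 = $83.7
Tier 2 (465–800 kWh): 335 × $0.21 = $70.35
Above 800 kWh: 387.28 × $0.26 = $100.6928
Bill = $254.74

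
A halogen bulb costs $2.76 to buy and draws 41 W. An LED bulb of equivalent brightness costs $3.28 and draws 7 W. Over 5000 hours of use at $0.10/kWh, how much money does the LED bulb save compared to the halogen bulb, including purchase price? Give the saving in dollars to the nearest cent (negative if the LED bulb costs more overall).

$16.48

halogen bulb: $2.76 + (41/1000) kW × 5000 h × $0.10 = $2.76 + $20.5 = $23.26
LED bulb: $3.28 + (7/1000) kW × 5000 h × $0.10 = $3.28 + $3.5 = $6.78
Saving = $23.26 − $6.78 = $16.48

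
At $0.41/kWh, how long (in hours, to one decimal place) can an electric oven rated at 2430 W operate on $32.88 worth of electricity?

33.0 h

Energy available = $32.88 ÷ $0.41/kWh = 80.1951 kWh
Hours = 80.1951 kWh ÷ 2.43 kW = 33.0 h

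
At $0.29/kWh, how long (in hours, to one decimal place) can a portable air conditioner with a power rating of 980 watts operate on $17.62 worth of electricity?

62.0 h

Energy available = $17.62 ÷ $0.29/kWh = 60.7586 kWh
Hours = 60.7586 kWh ÷ 0.98 kW = 62.0 h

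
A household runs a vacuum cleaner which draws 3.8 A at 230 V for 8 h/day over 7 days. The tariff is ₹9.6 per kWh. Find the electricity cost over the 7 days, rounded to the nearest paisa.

Power = 3.8 A × 230 V = 874 W = 0.874 kW
Runtime = 8 h/day × 7 days = 56 h
Energy = 0.874 kW × 56 h = 48.944 kWh
Cost = 48.944 kWh × ₹9.6/kWh = ₹469.86

₹469.86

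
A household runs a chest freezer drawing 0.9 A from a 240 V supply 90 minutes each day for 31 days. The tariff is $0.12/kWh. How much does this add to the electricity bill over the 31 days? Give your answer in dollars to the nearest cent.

$1.21

Power = 0.9 A × 240 V = 216 W = 0.216 kW
Runtime = 90 min × 31 = 2790 min = 46.5 h
Energy = 0.216 kW × 46.5 h = 10.044 kWh
Cost = 10.044 kWh × $0.12/kWh = $1.21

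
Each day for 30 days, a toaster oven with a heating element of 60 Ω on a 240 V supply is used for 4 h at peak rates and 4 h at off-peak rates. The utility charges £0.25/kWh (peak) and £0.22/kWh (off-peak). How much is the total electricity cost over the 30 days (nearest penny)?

Power = V²/R = 240²/60 = 960 W = 0.96 kW
Peak energy = 0.96 kW × 4 h × 30 = 115.2 kWh
Off-peak energy = 0.96 kW × 4 h × 30 = 115.2 kWh
Cost = 115.2 × £0.25 + 115.2 × £0.22 = £28.8 + £25.344 = £54.14

£54.14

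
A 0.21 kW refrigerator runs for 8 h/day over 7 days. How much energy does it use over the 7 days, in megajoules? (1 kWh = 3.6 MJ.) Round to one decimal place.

Runtime = 8 h/day × 7 days = 56 h
Energy = 0.21 kW × 56 h = 11.76 kWh
= 11.76 × 3.6 MJ = 42.3 MJ

42.3 MJ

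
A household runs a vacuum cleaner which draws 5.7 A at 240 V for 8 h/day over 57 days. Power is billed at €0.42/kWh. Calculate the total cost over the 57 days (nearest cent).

Power = 5.7 A × 240 V = 1368 W = 1.368 kW
Runtime = 8 h/day × 57 days = 456 h
Energy = 1.368 kW × 456 h = 623.808 kWh
Cost = 623.808 kWh × €0.42/kWh = €262.00

€262.00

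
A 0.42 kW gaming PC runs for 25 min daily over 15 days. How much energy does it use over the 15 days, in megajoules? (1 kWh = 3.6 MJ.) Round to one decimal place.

Runtime = 25 min × 15 = 375 min = 6.25 h
Energy = 0.42 kW × 6.25 h = 2.625 kWh
= 2.625 × 3.6 MJ = 9.5 MJ

9.5 MJ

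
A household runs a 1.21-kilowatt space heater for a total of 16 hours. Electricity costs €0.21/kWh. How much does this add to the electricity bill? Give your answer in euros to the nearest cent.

Energy = 1.21 kW × 16 h = 19.36 kWh
Cost = 19.36 kWh × €0.21/kWh = €4.07

€4.07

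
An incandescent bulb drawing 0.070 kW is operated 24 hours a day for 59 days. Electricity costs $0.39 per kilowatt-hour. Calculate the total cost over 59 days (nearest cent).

Runtime = 24 h × 59 = 1416 h
Energy = 0.07 kW × 1416 h = 99.12 kWh
Cost = 99.12 kWh × $0.39/kWh = $38.66

$38.66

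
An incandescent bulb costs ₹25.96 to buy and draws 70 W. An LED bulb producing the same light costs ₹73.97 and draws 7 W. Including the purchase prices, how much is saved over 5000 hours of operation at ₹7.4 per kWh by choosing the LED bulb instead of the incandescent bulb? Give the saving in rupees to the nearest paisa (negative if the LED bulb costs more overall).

incandescent bulb: ₹25.96 + (70/1000) kW × 5000 h × ₹7.4 = ₹25.96 + ₹2590 = ₹2615.96
LED bulb: ₹73.97 + (7/1000) kW × 5000 h × ₹7.4 = ₹73.97 + ₹259 = ₹332.97
Saving = ₹2615.96 − ₹332.97 = ₹2282.99

₹2282.99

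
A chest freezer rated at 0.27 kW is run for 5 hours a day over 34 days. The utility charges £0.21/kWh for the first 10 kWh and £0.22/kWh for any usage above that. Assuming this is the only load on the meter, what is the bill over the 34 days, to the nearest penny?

Runtime = 5 h/day × 34 days = 170 h
Energy = 0.27 kW × 170 h = 45.9 kWh
Tier 1 (0–10 kWh): 10 × £0.21 = £2.1
Above 10 kWh: 35.9 × £0.22 = £7.898
Bill = £10.00

£10.00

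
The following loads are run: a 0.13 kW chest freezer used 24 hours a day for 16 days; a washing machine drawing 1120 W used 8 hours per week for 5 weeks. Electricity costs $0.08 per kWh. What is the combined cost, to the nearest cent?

chest freezer: Runtime = 24 h × 16 = 384 h
chest freezer: 0.13 kW × 384 h = 49.92 kWh
washing machine: Runtime = 8 h/week × 5 weeks = 40 h
washing machine: 1.12 kW × 40 h = 44.8 kWh
Total energy = 94.72 kWh
Cost = 94.72 × $0.08 = $7.58

$7.58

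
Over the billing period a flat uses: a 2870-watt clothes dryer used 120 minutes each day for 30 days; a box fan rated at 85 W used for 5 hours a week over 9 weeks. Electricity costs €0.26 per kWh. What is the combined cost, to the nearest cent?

€45.77

clothes dryer: Runtime = 120 min × 30 = 3600 min = 60 h
clothes dryer: 2.87 kW × 60 h = 172.2 kWh
box fan: Runtime = 5 h/week × 9 weeks = 45 h
box fan: 0.085 kW × 45 h = 3.825 kWh
Total energy = 176.025 kWh
Cost = 176.025 × €0.26 = €45.77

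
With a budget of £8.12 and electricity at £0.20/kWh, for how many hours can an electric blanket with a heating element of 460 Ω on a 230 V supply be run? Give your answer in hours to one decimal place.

Power = V²/R = 230²/460 = 115 W = 0.115 kW
Energy available = £8.12 ÷ £0.20/kWh = 40.6 kWh
Hours = 40.6 kWh ÷ 0.115 kW = 353.0 h

353.0 h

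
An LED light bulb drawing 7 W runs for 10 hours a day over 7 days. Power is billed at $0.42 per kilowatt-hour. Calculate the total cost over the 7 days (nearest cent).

$0.21

Runtime = 10 h/day × 7 days = 70 h
Energy = 0.007 kW × 70 h = 0.49 kWh
Cost = 0.49 kWh × $0.42/kWh = $0.21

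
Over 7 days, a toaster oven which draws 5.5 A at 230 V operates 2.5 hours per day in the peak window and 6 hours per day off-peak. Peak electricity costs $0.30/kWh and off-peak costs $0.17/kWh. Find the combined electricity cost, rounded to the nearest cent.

Power = 5.5 A × 230 V = 1265 W = 1.265 kW
Peak energy = 1.265 kW × 2.5 h × 7 = 22.1375 kWh
Off-peak energy = 1.265 kW × 6 h × 7 = 53.13 kWh
Cost = 22.1375 × $0.30 + 53.13 × $0.17 = $6.64125 + $9.0321 = $15.67

$15.67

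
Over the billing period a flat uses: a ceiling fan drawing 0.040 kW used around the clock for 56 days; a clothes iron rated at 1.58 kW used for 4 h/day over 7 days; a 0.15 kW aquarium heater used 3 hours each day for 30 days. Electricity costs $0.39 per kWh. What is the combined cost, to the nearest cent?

$43.49

ceiling fan: Runtime = 24 h × 56 = 1344 h
ceiling fan: 0.04 kW × 1344 h = 53.76 kWh
clothes iron: Runtime = 4 h/day × 7 days = 28 h
clothes iron: 1.58 kW × 28 h = 44.24 kWh
aquarium heater: Runtime = 3 h/day × 30 days = 90 h
aquarium heater: 0.15 kW × 90 h = 13.5 kWh
Total energy = 111.5 kWh
Cost = 111.5 × $0.39 = $43.49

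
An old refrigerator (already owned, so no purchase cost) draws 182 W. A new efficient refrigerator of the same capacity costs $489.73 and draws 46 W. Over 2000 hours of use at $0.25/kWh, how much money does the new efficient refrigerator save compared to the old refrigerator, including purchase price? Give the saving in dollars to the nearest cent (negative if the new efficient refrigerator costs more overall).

-$421.73

old refrigerator: $0.00 + (182/1000) kW × 2000 h × $0.25 = $0.00 + $91 = $91
new efficient refrigerator: $489.73 + (46/1000) kW × 2000 h × $0.25 = $489.73 + $23 = $512.73
Saving = $91 − $512.73 = −$421.73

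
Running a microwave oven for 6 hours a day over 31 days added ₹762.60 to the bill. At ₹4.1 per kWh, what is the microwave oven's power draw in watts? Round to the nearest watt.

1000 W

Energy = ₹762.60 ÷ ₹4.1/kWh = 186 kWh
Runtime = 6 h/day × 31 days = 186 h
Power = 186 kWh ÷ 186 h = 1 kW = 1000 W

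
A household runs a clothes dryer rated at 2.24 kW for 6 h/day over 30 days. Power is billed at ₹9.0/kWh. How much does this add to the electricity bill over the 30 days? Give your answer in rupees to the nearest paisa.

Runtime = 6 h/day × 30 days = 180 h
Energy = 2.24 kW × 180 h = 403.2 kWh
Cost = 403.2 kWh × ₹9.0/kWh = ₹3628.80

₹3628.80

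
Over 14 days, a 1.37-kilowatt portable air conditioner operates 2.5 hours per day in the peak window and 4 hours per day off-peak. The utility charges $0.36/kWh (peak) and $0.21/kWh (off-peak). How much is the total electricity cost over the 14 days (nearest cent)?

$33.37

Peak energy = 1.37 kW × 2.5 h × 14 = 47.95 kWh
Off-peak energy = 1.37 kW × 4 h × 14 = 76.72 kWh
Cost = 47.95 × $0.36 + 76.72 × $0.21 = $17.262 + $16.1112 = $33.37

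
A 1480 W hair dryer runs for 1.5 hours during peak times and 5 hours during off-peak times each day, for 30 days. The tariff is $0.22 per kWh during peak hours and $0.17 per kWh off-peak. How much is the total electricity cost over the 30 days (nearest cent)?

Peak energy = 1.48 kW × 1.5 h × 30 = 66.6 kWh
Off-peak energy = 1.48 kW × 5 h × 30 = 222 kWh
Cost = 66.6 × $0.22 + 222 × $0.17 = $14.652 + $37.74 = $52.39

$52.39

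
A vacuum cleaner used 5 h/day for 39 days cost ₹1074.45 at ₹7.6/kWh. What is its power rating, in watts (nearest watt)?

725 W

Energy = ₹1074.45 ÷ ₹7.6/kWh = 141.375 kWh
Runtime = 5 h/day × 39 days = 195 h
Power = 141.375 kWh ÷ 195 h = 0.725 kW = 725 W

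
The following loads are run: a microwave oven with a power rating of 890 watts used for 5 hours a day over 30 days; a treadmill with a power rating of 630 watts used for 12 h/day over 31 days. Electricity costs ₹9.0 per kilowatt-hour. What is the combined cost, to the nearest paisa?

microwave oven: Runtime = 5 h/day × 30 days = 150 h
microwave oven: 0.89 kW × 150 h = 133.5 kWh
treadmill: Runtime = 12 h/day × 31 days = 372 h
treadmill: 0.63 kW × 372 h = 234.36 kWh
Total energy = 367.86 kWh
Cost = 367.86 × ₹9.0 = ₹3310.74

₹3310.74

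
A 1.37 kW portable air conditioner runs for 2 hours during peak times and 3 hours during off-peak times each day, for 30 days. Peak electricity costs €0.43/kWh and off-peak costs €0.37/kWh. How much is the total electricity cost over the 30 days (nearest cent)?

€80.97

Peak energy = 1.37 kW × 2 h × 30 = 82.2 kWh
Off-peak energy = 1.37 kW × 3 h × 30 = 123.3 kWh
Cost = 82.2 × €0.43 + 123.3 × €0.37 = €35.346 + €45.621 = €80.97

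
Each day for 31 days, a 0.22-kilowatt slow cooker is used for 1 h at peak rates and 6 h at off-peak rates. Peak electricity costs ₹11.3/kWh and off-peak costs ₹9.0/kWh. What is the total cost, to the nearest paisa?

₹445.35

Peak energy = 0.22 kW × 1 h × 31 = 6.82 kWh
Off-peak energy = 0.22 kW × 6 h × 31 = 40.92 kWh
Cost = 6.82 × ₹11.3 + 40.92 × ₹9.0 = ₹77.066 + ₹368.28 = ₹445.35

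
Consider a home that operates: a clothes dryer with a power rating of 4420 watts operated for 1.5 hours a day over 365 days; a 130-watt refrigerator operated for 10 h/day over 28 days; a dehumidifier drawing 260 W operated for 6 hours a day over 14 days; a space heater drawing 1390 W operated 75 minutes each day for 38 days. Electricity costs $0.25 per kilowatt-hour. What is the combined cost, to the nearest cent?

clothes dryer: Runtime = 1.5 h/day × 365 days = 547.5 h
clothes dryer: 4.42 kW × 547.5 h = 2419.95 kWh
refrigerator: Runtime = 10 h/day × 28 days = 280 h
refrigerator: 0.13 kW × 280 h = 36.4 kWh
dehumidifier: Runtime = 6 h/day × 14 days = 84 h
dehumidifier: 0.26 kW × 84 h = 21.84 kWh
space heater: Runtime = 75 min × 38 = 2850 min = 47.5 h
space heater: 1.39 kW × 47.5 h = 66.025 kWh
Total energy = 2544.215 kWh
Cost = 2544.215 × $0.25 = $636.05

$636.05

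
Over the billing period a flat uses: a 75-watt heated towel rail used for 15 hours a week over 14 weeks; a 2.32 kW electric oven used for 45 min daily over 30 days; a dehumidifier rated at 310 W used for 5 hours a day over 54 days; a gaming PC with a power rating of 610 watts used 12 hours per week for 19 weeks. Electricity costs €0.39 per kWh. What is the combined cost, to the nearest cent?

heated towel rail: Runtime = 15 h/week × 14 weeks = 210 h
heated towel rail: 0.075 kW × 210 h = 15.75 kWh
electric oven: Runtime = 45 min × 30 = 1350 min = 22.5 h
electric oven: 2.32 kW × 22.5 h = 52.2 kWh
dehumidifier: Runtime = 5 h/day × 54 days = 270 h
dehumidifier: 0.31 kW × 270 h = 83.7 kWh
gaming PC: Runtime = 12 h/week × 19 weeks = 228 h
gaming PC: 0.61 kW × 228 h = 139.08 kWh
Total energy = 290.73 kWh
Cost = 290.73 × €0.39 = €113.38

€113.38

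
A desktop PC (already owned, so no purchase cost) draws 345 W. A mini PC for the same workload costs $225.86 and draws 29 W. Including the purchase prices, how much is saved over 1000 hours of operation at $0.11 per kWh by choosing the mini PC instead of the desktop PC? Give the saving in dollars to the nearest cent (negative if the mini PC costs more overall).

-$191.10

desktop PC: $0.00 + (345/1000) kW × 1000 h × $0.11 = $0.00 + $37.95 = $37.95
mini PC: $225.86 + (29/1000) kW × 1000 h × $0.11 = $225.86 + $3.19 = $229.05
Saving = $37.95 − $229.05 = −$191.1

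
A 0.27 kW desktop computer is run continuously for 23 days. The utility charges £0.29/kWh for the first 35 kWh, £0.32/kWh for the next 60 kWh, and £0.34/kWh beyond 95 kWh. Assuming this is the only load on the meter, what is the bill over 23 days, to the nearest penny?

Runtime = 24 h × 23 = 552 h
Energy = 0.27 kW × 552 h = 149.04 kWh
Tier 1 (0–35 kWh): 35 × £0.29 = £10.15
Tier 2 (35–95 kWh): 60 × £0.32 = £19.2
Above 95 kWh: 54.04 × £0.34 = £18.3736
Bill = £47.72

£47.72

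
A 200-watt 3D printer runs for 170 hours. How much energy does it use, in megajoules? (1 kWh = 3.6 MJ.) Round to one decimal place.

122.4 MJ

Energy = 0.2 kW × 170 h = 34 kWh
= 34 × 3.6 MJ = 122.4 MJ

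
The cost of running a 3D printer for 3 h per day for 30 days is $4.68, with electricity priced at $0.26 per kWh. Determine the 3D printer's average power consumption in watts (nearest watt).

200 W

Energy = $4.68 ÷ $0.26/kWh = 18 kWh
Runtime = 3 h/day × 30 days = 90 h
Power = 18 kWh ÷ 90 h = 0.2 kW = 200 W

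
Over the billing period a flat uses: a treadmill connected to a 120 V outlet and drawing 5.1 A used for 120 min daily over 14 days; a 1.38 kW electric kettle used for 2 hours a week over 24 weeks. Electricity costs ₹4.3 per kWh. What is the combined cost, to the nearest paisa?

₹358.52

treadmill: Power = 5.1 A × 120 V = 612 W = 0.612 kW
treadmill: Runtime = 120 min × 14 = 1680 min = 28 h
treadmill: 0.612 kW × 28 h = 17.136 kWh
electric kettle: Runtime = 2 h/week × 24 weeks = 48 h
electric kettle: 1.38 kW × 48 h = 66.24 kWh
Total energy = 83.376 kWh
Cost = 83.376 × ₹4.3 = ₹358.52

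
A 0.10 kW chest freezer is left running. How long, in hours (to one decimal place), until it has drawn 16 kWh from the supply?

Hours = 16 kWh ÷ 0.1 kW = 160.0 h

160.0 h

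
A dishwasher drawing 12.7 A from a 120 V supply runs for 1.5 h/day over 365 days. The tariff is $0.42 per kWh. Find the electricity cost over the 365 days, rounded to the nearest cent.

Power = 12.7 A × 120 V = 1524 W = 1.524 kW
Runtime = 1.5 h/day × 365 days = 547.5 h
Energy = 1.524 kW × 547.5 h = 834.39 kWh
Cost = 834.39 kWh × $0.42/kWh = $350.44

$350.44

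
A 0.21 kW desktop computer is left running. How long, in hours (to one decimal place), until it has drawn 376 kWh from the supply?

1790.5 h

Hours = 376 kWh ÷ 0.21 kW = 1790.5 h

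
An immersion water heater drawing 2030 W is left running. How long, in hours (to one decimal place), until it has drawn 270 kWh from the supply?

Hours = 270 kWh ÷ 2.03 kW = 133.0 h

133.0 h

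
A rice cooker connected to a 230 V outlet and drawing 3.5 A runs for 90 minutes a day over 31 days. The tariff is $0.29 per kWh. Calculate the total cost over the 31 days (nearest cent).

Power = 3.5 A × 230 V = 805 W = 0.805 kW
Runtime = 90 min × 31 = 2790 min = 46.5 h
Energy = 0.805 kW × 46.5 h = 37.4325 kWh
Cost = 37.4325 kWh × $0.29/kWh = $10.86

$10.86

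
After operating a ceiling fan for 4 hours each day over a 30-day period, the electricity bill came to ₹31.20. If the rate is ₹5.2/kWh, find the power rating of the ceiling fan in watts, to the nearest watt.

Energy = ₹31.20 ÷ ₹5.2/kWh = 6 kWh
Runtime = 4 h/day × 30 days = 120 h
Power = 6 kWh ÷ 120 h = 0.05 kW = 50 W

50 W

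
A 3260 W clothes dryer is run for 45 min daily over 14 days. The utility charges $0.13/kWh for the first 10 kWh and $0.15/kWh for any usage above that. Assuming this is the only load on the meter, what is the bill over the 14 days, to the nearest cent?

$4.93

Runtime = 45 min × 14 = 630 min = 10.5 h
Energy = 3.26 kW × 10.5 h = 34.23 kWh
Tier 1 (0–10 kWh): 10 × $0.13 = $1.3
Above 10 kWh: 24.23 × $0.15 = $3.6345
Bill = $4.93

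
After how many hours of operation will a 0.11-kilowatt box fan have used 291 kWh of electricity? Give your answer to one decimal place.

2645.5 h

Hours = 291 kWh ÷ 0.11 kW = 2645.5 h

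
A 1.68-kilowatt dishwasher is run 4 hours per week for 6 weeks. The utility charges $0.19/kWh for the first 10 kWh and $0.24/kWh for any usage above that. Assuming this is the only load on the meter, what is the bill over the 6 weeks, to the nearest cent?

Runtime = 4 h/week × 6 weeks = 24 h
Energy = 1.68 kW × 24 h = 40.32 kWh
Tier 1 (0–10 kWh): 10 × $0.19 = $1.9
Above 10 kWh: 30.32 × $0.24 = $7.2768
Bill = $9.18

$9.18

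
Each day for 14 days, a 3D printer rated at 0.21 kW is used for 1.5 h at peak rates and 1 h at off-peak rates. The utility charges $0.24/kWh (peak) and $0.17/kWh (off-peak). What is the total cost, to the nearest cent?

$1.56

Peak energy = 0.21 kW × 1.5 h × 14 = 4.41 kWh
Off-peak energy = 0.21 kW × 1 h × 14 = 2.94 kWh
Cost = 4.41 × $0.24 + 2.94 × $0.17 = $1.0584 + $0.4998 = $1.56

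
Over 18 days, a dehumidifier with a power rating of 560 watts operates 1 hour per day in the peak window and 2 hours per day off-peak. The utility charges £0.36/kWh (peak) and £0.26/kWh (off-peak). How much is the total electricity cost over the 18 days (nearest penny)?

£8.87

Peak energy = 0.56 kW × 1 h × 18 = 10.08 kWh
Off-peak energy = 0.56 kW × 2 h × 18 = 20.16 kWh
Cost = 10.08 × £0.36 + 20.16 × £0.26 = £3.6288 + £5.2416 = £8.87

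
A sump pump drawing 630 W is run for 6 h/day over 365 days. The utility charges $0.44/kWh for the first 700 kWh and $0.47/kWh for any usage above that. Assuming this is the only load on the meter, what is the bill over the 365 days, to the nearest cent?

$627.46

Runtime = 6 h/day × 365 days = 2190 h
Energy = 0.63 kW × 2190 h = 1379.7 kWh
Tier 1 (0–700 kWh): 700 × $0.44 = $308
Above 700 kWh: 679.7 × $0.47 = $319.459
Bill = $627.46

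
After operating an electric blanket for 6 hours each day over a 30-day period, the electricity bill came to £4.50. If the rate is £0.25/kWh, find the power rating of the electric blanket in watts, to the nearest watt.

100 W

Energy = £4.50 ÷ £0.25/kWh = 18 kWh
Runtime = 6 h/day × 30 days = 180 h
Power = 18 kWh ÷ 180 h = 0.1 kW = 100 W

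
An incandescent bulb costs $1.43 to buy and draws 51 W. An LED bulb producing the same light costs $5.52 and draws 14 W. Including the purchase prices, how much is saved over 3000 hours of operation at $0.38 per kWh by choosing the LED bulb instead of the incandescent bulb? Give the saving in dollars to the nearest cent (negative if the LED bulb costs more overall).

incandescent bulb: $1.43 + (51/1000) kW × 3000 h × $0.38 = $1.43 + $58.14 = $59.57
LED bulb: $5.52 + (14/1000) kW × 3000 h × $0.38 = $5.52 + $15.96 = $21.48
Saving = $59.57 − $21.48 = $38.09

$38.09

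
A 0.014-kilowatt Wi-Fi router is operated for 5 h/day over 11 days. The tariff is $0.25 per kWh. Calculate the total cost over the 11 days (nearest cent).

Runtime = 5 h/day × 11 days = 55 h
Energy = 0.014 kW × 55 h = 0.77 kWh
Cost = 0.77 kWh × $0.25/kWh = $0.19

$0.19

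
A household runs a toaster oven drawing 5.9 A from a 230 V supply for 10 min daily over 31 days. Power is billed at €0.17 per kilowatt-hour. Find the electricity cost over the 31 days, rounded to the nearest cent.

Power = 5.9 A × 230 V = 1357 W = 1.357 kW
Runtime = 10 min × 31 = 310 min = 5.166666… h
Energy = 1.357 kW × 5.166666… h = 7.011166… kWh
Cost = 7.011166… kWh × €0.17/kWh = €1.19

€1.19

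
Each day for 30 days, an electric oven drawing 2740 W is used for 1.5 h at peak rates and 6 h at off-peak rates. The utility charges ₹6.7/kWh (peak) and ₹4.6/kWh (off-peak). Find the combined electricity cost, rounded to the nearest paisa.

Peak energy = 2.74 kW × 1.5 h × 30 = 123.3 kWh
Off-peak energy = 2.74 kW × 6 h × 30 = 493.2 kWh
Cost = 123.3 × ₹6.7 + 493.2 × ₹4.6 = ₹826.11 + ₹2268.72 = ₹3094.83

₹3094.83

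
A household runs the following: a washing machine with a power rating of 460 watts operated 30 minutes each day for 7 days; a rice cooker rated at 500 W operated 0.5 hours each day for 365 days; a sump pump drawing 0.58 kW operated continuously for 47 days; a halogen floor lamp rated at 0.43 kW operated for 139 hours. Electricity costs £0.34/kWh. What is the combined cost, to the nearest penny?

£274.34

washing machine: Runtime = 30 min × 7 = 210 min = 3.5 h
washing machine: 0.46 kW × 3.5 h = 1.61 kWh
rice cooker: Runtime = 0.5 h/day × 365 days = 182.5 h
rice cooker: 0.5 kW × 182.5 h = 91.25 kWh
sump pump: Runtime = 24 h × 47 = 1128 h
sump pump: 0.58 kW × 1128 h = 654.24 kWh
halogen floor lamp: 0.43 kW × 139 h = 59.77 kWh
Total energy = 806.87 kWh
Cost = 806.87 × £0.34 = £274.34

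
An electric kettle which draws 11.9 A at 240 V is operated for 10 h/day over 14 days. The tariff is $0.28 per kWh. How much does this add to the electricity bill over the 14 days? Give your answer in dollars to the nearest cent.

$111.96

Power = 11.9 A × 240 V = 2856 W = 2.856 kW
Runtime = 10 h/day × 14 days = 140 h
Energy = 2.856 kW × 140 h = 399.84 kWh
Cost = 399.84 kWh × $0.28/kWh = $111.96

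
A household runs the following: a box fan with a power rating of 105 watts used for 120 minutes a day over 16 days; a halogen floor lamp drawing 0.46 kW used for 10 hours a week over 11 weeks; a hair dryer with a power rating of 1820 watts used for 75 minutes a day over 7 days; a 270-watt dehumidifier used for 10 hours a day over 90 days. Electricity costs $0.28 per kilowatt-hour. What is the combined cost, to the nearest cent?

box fan: Runtime = 120 min × 16 = 1920 min = 32 h
box fan: 0.105 kW × 32 h = 3.36 kWh
halogen floor lamp: Runtime = 10 h/week × 11 weeks = 110 h
halogen floor lamp: 0.46 kW × 110 h = 50.6 kWh
hair dryer: Runtime = 75 min × 7 = 525 min = 8.75 h
hair dryer: 1.82 kW × 8.75 h = 15.925 kWh
dehumidifier: Runtime = 10 h/day × 90 days = 900 h
dehumidifier: 0.27 kW × 900 h = 243 kWh
Total energy = 312.885 kWh
Cost = 312.885 × $0.28 = $87.61

$87.61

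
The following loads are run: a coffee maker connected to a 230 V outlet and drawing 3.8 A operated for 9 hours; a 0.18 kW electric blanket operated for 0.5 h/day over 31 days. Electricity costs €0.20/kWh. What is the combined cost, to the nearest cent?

coffee maker: Power = 3.8 A × 230 V = 874 W = 0.874 kW
coffee maker: 0.874 kW × 9 h = 7.866 kWh
electric blanket: Runtime = 0.5 h/day × 31 days = 15.5 h
electric blanket: 0.18 kW × 15.5 h = 2.79 kWh
Total energy = 10.656 kWh
Cost = 10.656 × €0.20 = €2.13

€2.13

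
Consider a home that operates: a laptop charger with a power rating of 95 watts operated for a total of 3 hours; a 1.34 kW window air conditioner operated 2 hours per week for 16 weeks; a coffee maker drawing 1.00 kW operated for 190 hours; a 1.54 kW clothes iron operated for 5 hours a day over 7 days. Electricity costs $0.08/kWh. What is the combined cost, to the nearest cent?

$22.97

laptop charger: 0.095 kW × 3 h = 0.285 kWh
window air conditioner: Runtime = 2 h/week × 16 weeks = 32 h
window air conditioner: 1.34 kW × 32 h = 42.88 kWh
coffee maker: 1 kW × 190 h = 190 kWh
clothes iron: Runtime = 5 h/day × 7 days = 35 h
clothes iron: 1.54 kW × 35 h = 53.9 kWh
Total energy = 287.065 kWh
Cost = 287.065 × $0.08 = $22.97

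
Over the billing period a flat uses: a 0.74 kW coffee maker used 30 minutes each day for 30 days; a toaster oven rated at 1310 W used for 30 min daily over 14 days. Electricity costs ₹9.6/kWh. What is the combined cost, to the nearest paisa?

coffee maker: Runtime = 30 min × 30 = 900 min = 15 h
coffee maker: 0.74 kW × 15 h = 11.1 kWh
toaster oven: Runtime = 30 min × 14 = 420 min = 7 h
toaster oven: 1.31 kW × 7 h = 9.17 kWh
Total energy = 20.27 kWh
Cost = 20.27 × ₹9.6 = ₹194.59

₹194.59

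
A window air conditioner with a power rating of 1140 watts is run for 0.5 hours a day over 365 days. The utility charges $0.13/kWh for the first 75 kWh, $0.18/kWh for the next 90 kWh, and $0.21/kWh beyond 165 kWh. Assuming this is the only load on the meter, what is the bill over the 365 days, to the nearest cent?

$34.99

Runtime = 0.5 h/day × 365 days = 182.5 h
Energy = 1.14 kW × 182.5 h = 208.05 kWh
Tier 1 (0–75 kWh): 75 × $0.13 = $9.75
Tier 2 (75–165 kWh): 90 × $0.18 = $16.2
Above 165 kWh: 43.05 × $0.21 = $9.0405
Bill = $34.99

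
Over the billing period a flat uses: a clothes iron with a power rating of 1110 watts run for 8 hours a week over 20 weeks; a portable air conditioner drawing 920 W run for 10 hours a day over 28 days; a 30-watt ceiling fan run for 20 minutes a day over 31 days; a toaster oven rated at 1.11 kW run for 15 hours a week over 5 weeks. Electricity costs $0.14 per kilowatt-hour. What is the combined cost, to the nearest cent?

$72.63

clothes iron: Runtime = 8 h/week × 20 weeks = 160 h
clothes iron: 1.11 kW × 160 h = 177.6 kWh
portable air conditioner: Runtime = 10 h/day × 28 days = 280 h
portable air conditioner: 0.92 kW × 280 h = 257.6 kWh
ceiling fan: Runtime = 20 min × 31 = 620 min = 10.333333… h
ceiling fan: 0.03 kW × 10.333333… h = 0.31 kWh
toaster oven: Runtime = 15 h/week × 5 weeks = 75 h
toaster oven: 1.11 kW × 75 h = 83.25 kWh
Total energy = 518.76 kWh
Cost = 518.76 × $0.14 = $72.63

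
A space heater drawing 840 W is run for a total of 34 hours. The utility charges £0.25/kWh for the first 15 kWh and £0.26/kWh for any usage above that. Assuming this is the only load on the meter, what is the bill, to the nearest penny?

Energy = 0.84 kW × 34 h = 28.56 kWh
Tier 1 (0–15 kWh): 15 × £0.25 = £3.75
Above 15 kWh: 13.56 × £0.26 = £3.5256
Bill = £7.28

£7.28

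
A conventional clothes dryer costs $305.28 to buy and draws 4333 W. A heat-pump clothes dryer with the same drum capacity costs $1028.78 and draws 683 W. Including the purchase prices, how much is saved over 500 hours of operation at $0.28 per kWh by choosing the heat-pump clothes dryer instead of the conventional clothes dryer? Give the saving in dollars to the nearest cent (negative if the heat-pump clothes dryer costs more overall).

-$212.50

conventional clothes dryer: $305.28 + (4333/1000) kW × 500 h × $0.28 = $305.28 + $606.62 = $911.9
heat-pump clothes dryer: $1028.78 + (683/1000) kW × 500 h × $0.28 = $1028.78 + $95.62 = $1124.4
Saving = $911.9 − $1124.4 = −$212.5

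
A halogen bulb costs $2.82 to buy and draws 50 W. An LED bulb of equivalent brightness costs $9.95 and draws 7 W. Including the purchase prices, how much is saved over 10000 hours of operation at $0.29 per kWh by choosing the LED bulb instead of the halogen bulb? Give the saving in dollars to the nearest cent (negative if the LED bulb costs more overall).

halogen bulb: $2.82 + (50/1000) kW × 10000 h × $0.29 = $2.82 + $145 = $147.82
LED bulb: $9.95 + (7/1000) kW × 10000 h × $0.29 = $9.95 + $20.3 = $30.25
Saving = $147.82 − $30.25 = $117.57

$117.57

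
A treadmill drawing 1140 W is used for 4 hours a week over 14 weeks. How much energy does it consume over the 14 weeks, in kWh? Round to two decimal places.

63.84 kWh

Runtime = 4 h/week × 14 weeks = 56 h
Energy = 1.14 kW × 56 h = 63.84 kWh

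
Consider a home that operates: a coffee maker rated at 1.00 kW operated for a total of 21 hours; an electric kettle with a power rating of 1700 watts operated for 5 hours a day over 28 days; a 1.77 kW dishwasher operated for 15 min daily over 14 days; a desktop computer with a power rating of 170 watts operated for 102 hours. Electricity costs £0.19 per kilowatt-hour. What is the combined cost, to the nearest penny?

coffee maker: 1 kW × 21 h = 21 kWh
electric kettle: Runtime = 5 h/day × 28 days = 140 h
electric kettle: 1.7 kW × 140 h = 238 kWh
dishwasher: Runtime = 15 min × 14 = 210 min = 3.5 h
dishwasher: 1.77 kW × 3.5 h = 6.195 kWh
desktop computer: 0.17 kW × 102 h = 17.34 kWh
Total energy = 282.535 kWh
Cost = 282.535 × £0.19 = £53.68

£53.68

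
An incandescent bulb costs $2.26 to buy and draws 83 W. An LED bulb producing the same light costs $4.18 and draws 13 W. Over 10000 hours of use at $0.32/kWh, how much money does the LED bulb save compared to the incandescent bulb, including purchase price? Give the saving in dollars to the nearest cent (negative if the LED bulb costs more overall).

$222.08

incandescent bulb: $2.26 + (83/1000) kW × 10000 h × $0.32 = $2.26 + $265.6 = $267.86
LED bulb: $4.18 + (13/1000) kW × 10000 h × $0.32 = $4.18 + $41.6 = $45.78
Saving = $267.86 − $45.78 = $222.08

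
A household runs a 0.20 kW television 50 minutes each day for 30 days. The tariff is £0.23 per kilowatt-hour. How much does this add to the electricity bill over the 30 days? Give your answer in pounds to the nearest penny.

£1.15

Runtime = 50 min × 30 = 1500 min = 25 h
Energy = 0.2 kW × 25 h = 5 kWh
Cost = 5 kWh × £0.23/kWh = £1.15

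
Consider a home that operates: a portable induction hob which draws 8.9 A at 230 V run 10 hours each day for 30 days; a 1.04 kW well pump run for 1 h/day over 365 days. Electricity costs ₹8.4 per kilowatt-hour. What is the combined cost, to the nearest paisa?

₹8347.08

portable induction hob: Power = 8.9 A × 230 V = 2047 W = 2.047 kW
portable induction hob: Runtime = 10 h/day × 30 days = 300 h
portable induction hob: 2.047 kW × 300 h = 614.1 kWh
well pump: Runtime = 1 h/day × 365 days = 365 h
well pump: 1.04 kW × 365 h = 379.6 kWh
Total energy = 993.7 kWh
Cost = 993.7 × ₹8.4 = ₹8347.08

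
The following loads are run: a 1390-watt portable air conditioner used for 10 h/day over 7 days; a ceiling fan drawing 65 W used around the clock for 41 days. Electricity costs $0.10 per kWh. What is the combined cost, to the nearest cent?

portable air conditioner: Runtime = 10 h/day × 7 days = 70 h
portable air conditioner: 1.39 kW × 70 h = 97.3 kWh
ceiling fan: Runtime = 24 h × 41 = 984 h
ceiling fan: 0.065 kW × 984 h = 63.96 kWh
Total energy = 161.26 kWh
Cost = 161.26 × $0.10 = $16.13

$16.13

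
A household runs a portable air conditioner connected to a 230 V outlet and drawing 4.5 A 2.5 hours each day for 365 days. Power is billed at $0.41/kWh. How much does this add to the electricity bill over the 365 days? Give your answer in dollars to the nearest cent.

$387.22

Power = 4.5 A × 230 V = 1035 W = 1.035 kW
Runtime = 2.5 h/day × 365 days = 912.5 h
Energy = 1.035 kW × 912.5 h = 944.4375 kWh
Cost = 944.4375 kWh × $0.41/kWh = $387.22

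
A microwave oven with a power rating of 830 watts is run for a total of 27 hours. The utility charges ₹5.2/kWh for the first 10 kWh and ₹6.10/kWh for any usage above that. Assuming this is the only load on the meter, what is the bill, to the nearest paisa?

Energy = 0.83 kW × 27 h = 22.41 kWh
Tier 1 (0–10 kWh): 10 × ₹5.2 = ₹52
Above 10 kWh: 12.41 × ₹6.10 = ₹75.701
Bill = ₹127.70

₹127.70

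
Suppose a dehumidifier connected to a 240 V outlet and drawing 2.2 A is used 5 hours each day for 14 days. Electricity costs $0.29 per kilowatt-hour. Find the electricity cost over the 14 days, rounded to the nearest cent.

$10.72

Power = 2.2 A × 240 V = 528 W = 0.528 kW
Runtime = 5 h/day × 14 days = 70 h
Energy = 0.528 kW × 70 h = 36.96 kWh
Cost = 36.96 kWh × $0.29/kWh = $10.72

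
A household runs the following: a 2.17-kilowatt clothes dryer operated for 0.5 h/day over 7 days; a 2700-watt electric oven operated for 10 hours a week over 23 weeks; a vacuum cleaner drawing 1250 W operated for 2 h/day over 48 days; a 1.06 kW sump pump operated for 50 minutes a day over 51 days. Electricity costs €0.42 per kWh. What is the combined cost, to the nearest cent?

€333.33

clothes dryer: Runtime = 0.5 h/day × 7 days = 3.5 h
clothes dryer: 2.17 kW × 3.5 h = 7.595 kWh
electric oven: Runtime = 10 h/week × 23 weeks = 230 h
electric oven: 2.7 kW × 230 h = 621 kWh
vacuum cleaner: Runtime = 2 h/day × 48 days = 96 h
vacuum cleaner: 1.25 kW × 96 h = 120 kWh
sump pump: Runtime = 50 min × 51 = 2550 min = 42.5 h
sump pump: 1.06 kW × 42.5 h = 45.05 kWh
Total energy = 793.645 kWh
Cost = 793.645 × €0.42 = €333.33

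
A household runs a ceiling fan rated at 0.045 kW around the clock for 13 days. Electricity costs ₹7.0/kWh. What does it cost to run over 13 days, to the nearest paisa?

Runtime = 24 h × 13 = 312 h
Energy = 0.045 kW × 312 h = 14.04 kWh
Cost = 14.04 kWh × ₹7.0/kWh = ₹98.28

₹98.28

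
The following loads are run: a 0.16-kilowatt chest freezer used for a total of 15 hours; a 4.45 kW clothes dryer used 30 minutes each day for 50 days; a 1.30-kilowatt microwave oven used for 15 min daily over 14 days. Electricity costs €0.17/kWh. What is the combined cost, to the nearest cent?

chest freezer: 0.16 kW × 15 h = 2.4 kWh
clothes dryer: Runtime = 30 min × 50 = 1500 min = 25 h
clothes dryer: 4.45 kW × 25 h = 111.25 kWh
microwave oven: Runtime = 15 min × 14 = 210 min = 3.5 h
microwave oven: 1.3 kW × 3.5 h = 4.55 kWh
Total energy = 118.2 kWh
Cost = 118.2 × €0.17 = €20.09

€20.09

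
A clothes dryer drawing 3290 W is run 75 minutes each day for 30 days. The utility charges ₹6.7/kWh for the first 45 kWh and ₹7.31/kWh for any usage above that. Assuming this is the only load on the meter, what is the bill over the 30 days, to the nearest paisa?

₹874.42

Runtime = 75 min × 30 = 2250 min = 37.5 h
Energy = 3.29 kW × 37.5 h = 123.375 kWh
Tier 1 (0–45 kWh): 45 × ₹6.7 = ₹301.5
Above 45 kWh: 78.375 × ₹7.31 = ₹572.92125
Bill = ₹874.42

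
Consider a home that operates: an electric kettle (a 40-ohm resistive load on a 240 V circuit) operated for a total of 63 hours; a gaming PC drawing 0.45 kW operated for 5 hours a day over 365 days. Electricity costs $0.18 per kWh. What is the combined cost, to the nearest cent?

$164.15

electric kettle: Power = V²/R = 240²/40 = 1440 W = 1.44 kW
electric kettle: 1.44 kW × 63 h = 90.72 kWh
gaming PC: Runtime = 5 h/day × 365 days = 1825 h
gaming PC: 0.45 kW × 1825 h = 821.25 kWh
Total energy = 911.97 kWh
Cost = 911.97 × $0.18 = $164.15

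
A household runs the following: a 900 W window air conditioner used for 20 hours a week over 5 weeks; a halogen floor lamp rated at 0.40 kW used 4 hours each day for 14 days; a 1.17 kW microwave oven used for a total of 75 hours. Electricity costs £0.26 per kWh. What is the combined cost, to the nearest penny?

£52.04

window air conditioner: Runtime = 20 h/week × 5 weeks = 100 h
window air conditioner: 0.9 kW × 100 h = 90 kWh
halogen floor lamp: Runtime = 4 h/day × 14 days = 56 h
halogen floor lamp: 0.4 kW × 56 h = 22.4 kWh
microwave oven: 1.17 kW × 75 h = 87.75 kWh
Total energy = 200.15 kWh
Cost = 200.15 × £0.26 = £52.04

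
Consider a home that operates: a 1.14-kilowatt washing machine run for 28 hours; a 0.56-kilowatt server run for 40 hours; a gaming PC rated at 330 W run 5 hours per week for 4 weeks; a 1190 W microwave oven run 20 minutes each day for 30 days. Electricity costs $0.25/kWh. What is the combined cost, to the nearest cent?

washing machine: 1.14 kW × 28 h = 31.92 kWh
server: 0.56 kW × 40 h = 22.4 kWh
gaming PC: Runtime = 5 h/week × 4 weeks = 20 h
gaming PC: 0.33 kW × 20 h = 6.6 kWh
microwave oven: Runtime = 20 min × 30 = 600 min = 10 h
microwave oven: 1.19 kW × 10 h = 11.9 kWh
Total energy = 72.82 kWh
Cost = 72.82 × $0.25 = $18.21

$18.21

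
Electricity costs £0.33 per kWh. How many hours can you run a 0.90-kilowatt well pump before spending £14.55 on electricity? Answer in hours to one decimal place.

49.0 h

Energy available = £14.55 ÷ £0.33/kWh = 44.0909 kWh
Hours = 44.0909 kWh ÷ 0.9 kW = 49.0 h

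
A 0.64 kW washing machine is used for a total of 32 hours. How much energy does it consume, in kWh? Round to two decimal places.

20.48 kWh

Energy = 0.64 kW × 32 h = 20.48 kWh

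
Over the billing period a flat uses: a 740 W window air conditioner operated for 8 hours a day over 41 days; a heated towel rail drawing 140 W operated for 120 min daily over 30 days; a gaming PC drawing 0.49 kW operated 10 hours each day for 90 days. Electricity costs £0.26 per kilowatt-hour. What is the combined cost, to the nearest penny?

window air conditioner: Runtime = 8 h/day × 41 days = 328 h
window air conditioner: 0.74 kW × 328 h = 242.72 kWh
heated towel rail: Runtime = 120 min × 30 = 3600 min = 60 h
heated towel rail: 0.14 kW × 60 h = 8.4 kWh
gaming PC: Runtime = 10 h/day × 90 days = 900 h
gaming PC: 0.49 kW × 900 h = 441 kWh
Total energy = 692.12 kWh
Cost = 692.12 × £0.26 = £179.95

£179.95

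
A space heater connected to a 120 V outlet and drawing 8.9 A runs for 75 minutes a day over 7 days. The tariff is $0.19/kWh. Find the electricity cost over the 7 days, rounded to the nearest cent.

$1.78

Power = 8.9 A × 120 V = 1068 W = 1.068 kW
Runtime = 75 min × 7 = 525 min = 8.75 h
Energy = 1.068 kW × 8.75 h = 9.345 kWh
Cost = 9.345 kWh × $0.19/kWh = $1.78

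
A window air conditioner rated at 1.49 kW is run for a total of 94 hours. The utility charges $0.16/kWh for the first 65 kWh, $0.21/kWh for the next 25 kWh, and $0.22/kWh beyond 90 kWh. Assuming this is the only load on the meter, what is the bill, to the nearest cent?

$26.66

Energy = 1.49 kW × 94 h = 140.06 kWh
Tier 1 (0–65 kWh): 65 × $0.16 = $10.4
Tier 2 (65–90 kWh): 25 × $0.21 = $5.25
Above 90 kWh: 50.06 × $0.22 = $11.0132
Bill = $26.66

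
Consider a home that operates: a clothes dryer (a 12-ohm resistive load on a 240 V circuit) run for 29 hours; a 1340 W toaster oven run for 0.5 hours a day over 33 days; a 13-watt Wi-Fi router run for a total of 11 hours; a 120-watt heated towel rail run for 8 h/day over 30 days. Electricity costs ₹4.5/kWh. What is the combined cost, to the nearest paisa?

₹856.14

clothes dryer: Power = V²/R = 240²/12 = 4800 W = 4.8 kW
clothes dryer: 4.8 kW × 29 h = 139.2 kWh
toaster oven: Runtime = 0.5 h/day × 33 days = 16.5 h
toaster oven: 1.34 kW × 16.5 h = 22.11 kWh
Wi-Fi router: 0.013 kW × 11 h = 0.143 kWh
heated towel rail: Runtime = 8 h/day × 30 days = 240 h
heated towel rail: 0.12 kW × 240 h = 28.8 kWh
Total energy = 190.253 kWh
Cost = 190.253 × ₹4.5 = ₹856.14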